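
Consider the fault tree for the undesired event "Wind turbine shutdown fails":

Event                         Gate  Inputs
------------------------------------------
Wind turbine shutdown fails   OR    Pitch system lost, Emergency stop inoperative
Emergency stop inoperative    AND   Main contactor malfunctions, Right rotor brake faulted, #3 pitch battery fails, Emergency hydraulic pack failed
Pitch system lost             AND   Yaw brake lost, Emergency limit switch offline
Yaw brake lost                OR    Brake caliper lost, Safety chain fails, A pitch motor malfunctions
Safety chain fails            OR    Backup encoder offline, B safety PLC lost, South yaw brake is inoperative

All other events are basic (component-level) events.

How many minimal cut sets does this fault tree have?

6

Safety chain fails [OR]: union of children's cut sets → 3 cut set(s).
Yaw brake lost [OR]: union of children's cut sets → 5 cut set(s).
Pitch system lost [AND]: one cut set from each child combined → 5 × 1 = 5 cut set(s).
Emergency stop inoperative [AND]: one cut set from each child combined → 1 × 1 × 1 × 1 = 1 cut set(s).
Wind turbine shutdown fails [OR]: union of children's cut sets → 6 cut set(s).
Minimal cut sets: {Brake caliper lost, Emergency limit switch offline}; {Backup encoder offline, Emergency limit switch offline}; {B safety PLC lost, Emergency limit switch offline}; {Emergency limit switch offline, South yaw brake is inoperative}; {A pitch motor malfunctions, Emergency limit switch offline}; {#3 pitch battery fails, Emergency hydraulic pack failed, Main contactor malfunctions, Right rotor brake faulted}.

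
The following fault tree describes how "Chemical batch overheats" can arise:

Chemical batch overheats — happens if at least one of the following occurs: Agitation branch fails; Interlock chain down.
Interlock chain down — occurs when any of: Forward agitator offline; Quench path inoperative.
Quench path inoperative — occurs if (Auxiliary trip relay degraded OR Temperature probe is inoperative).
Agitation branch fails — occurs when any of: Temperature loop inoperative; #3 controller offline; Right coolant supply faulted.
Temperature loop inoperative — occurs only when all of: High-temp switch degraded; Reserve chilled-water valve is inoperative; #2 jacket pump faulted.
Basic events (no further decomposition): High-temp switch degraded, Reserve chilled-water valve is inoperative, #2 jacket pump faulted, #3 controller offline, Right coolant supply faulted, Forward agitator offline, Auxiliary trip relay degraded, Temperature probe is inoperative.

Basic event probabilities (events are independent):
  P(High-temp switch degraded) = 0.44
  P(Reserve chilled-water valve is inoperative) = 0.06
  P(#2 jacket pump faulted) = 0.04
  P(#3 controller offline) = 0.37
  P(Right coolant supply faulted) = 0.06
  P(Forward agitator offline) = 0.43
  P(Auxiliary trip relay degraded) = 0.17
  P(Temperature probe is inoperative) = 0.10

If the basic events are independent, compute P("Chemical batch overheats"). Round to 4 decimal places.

0.7481

P(Temperature loop inoperative) [AND] = 0.44 × 0.06 × 0.04 = 0.001056
P(Agitation branch fails) [OR] = 1 − (1−0.001056) × (1−0.37) × (1−0.06) = 0.408425
P(Quench path inoperative) [OR] = 1 − (1−0.17) × (1−0.10) = 0.253000
P(Interlock chain down) [OR] = 1 − (1−0.43) × (1−0.253000) = 0.574210
P(Chemical batch overheats) [OR] = 1 − (1−0.408425) × (1−0.574210) = 0.748113
Rounded to 4 decimal places: P(Chemical batch overheats) ≈ 0.7481.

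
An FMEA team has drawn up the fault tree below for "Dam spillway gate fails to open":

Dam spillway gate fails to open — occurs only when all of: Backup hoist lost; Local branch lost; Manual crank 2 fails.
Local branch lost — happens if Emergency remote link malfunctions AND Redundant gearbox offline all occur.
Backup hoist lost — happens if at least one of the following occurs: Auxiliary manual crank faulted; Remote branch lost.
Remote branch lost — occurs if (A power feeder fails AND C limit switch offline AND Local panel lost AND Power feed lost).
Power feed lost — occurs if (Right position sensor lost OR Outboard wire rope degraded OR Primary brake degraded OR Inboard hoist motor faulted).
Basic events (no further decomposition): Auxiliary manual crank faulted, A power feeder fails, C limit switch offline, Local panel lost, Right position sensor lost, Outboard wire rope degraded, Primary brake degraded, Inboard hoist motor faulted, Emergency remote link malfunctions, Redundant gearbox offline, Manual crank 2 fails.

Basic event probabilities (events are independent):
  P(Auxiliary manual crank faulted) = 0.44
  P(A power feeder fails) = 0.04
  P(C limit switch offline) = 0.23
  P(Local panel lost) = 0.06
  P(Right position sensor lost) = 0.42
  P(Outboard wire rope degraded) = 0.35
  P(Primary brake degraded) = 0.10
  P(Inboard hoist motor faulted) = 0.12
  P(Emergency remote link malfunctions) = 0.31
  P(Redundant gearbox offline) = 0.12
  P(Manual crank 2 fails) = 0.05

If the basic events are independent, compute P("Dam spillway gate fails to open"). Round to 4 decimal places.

0.0008

P(Power feed lost) [OR] = 1 − (1−0.42) × (1−0.35) × (1−0.10) × (1−0.12) = 0.701416
P(Remote branch lost) [AND] = 0.04 × 0.23 × 0.06 × 0.701416 = 0.000387
P(Backup hoist lost) [OR] = 1 − (1−0.44) × (1−0.000387) = 0.440217
P(Local branch lost) [AND] = 0.31 × 0.12 = 0.037200
P(Dam spillway gate fails to open) [AND] = 0.440217 × 0.037200 × 0.05 = 0.000819
Rounded to 4 decimal places: P(Dam spillway gate fails to open) ≈ 0.0008.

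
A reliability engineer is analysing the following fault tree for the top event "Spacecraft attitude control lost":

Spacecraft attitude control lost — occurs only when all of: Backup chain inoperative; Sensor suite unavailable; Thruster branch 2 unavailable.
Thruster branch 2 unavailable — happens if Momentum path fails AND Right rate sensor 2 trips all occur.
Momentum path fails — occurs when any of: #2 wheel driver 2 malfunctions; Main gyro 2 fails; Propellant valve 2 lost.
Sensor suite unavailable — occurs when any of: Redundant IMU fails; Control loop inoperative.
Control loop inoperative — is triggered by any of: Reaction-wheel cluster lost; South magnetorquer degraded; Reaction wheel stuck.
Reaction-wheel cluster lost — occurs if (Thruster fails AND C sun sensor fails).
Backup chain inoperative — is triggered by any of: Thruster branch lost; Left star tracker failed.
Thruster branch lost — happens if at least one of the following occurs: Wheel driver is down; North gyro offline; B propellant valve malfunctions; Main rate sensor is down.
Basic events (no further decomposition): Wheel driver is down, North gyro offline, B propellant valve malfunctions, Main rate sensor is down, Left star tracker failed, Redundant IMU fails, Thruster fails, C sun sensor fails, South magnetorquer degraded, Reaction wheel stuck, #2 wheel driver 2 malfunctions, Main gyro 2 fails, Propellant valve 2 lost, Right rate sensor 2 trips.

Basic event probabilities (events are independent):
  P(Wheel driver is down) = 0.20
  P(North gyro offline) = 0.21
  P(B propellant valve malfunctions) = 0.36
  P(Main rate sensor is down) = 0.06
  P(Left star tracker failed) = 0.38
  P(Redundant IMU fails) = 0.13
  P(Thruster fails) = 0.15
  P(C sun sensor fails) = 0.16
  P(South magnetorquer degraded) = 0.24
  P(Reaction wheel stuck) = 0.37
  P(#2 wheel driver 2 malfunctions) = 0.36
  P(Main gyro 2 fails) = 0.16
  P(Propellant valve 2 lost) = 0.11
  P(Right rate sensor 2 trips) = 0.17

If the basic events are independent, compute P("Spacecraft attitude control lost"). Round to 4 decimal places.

P(Thruster branch lost) [OR] = 1 − (1−0.20) × (1−0.21) × (1−0.36) × (1−0.06) = 0.619789
P(Backup chain inoperative) [OR] = 1 − (1−0.619789) × (1−0.38) = 0.764269
P(Reaction-wheel cluster lost) [AND] = 0.15 × 0.16 = 0.024000
P(Control loop inoperative) [OR] = 1 − (1−0.024000) × (1−0.24) × (1−0.37) = 0.532691
P(Sensor suite unavailable) [OR] = 1 − (1−0.13) × (1−0.532691) = 0.593441
P(Momentum path fails) [OR] = 1 − (1−0.36) × (1−0.16) × (1−0.11) = 0.521536
P(Thruster branch 2 unavailable) [AND] = 0.521536 × 0.17 = 0.088661
P(Spacecraft attitude control lost) [AND] = 0.764269 × 0.593441 × 0.088661 = 0.040212
Rounded to 4 decimal places: P(Spacecraft attitude control lost) ≈ 0.0402.

0.0402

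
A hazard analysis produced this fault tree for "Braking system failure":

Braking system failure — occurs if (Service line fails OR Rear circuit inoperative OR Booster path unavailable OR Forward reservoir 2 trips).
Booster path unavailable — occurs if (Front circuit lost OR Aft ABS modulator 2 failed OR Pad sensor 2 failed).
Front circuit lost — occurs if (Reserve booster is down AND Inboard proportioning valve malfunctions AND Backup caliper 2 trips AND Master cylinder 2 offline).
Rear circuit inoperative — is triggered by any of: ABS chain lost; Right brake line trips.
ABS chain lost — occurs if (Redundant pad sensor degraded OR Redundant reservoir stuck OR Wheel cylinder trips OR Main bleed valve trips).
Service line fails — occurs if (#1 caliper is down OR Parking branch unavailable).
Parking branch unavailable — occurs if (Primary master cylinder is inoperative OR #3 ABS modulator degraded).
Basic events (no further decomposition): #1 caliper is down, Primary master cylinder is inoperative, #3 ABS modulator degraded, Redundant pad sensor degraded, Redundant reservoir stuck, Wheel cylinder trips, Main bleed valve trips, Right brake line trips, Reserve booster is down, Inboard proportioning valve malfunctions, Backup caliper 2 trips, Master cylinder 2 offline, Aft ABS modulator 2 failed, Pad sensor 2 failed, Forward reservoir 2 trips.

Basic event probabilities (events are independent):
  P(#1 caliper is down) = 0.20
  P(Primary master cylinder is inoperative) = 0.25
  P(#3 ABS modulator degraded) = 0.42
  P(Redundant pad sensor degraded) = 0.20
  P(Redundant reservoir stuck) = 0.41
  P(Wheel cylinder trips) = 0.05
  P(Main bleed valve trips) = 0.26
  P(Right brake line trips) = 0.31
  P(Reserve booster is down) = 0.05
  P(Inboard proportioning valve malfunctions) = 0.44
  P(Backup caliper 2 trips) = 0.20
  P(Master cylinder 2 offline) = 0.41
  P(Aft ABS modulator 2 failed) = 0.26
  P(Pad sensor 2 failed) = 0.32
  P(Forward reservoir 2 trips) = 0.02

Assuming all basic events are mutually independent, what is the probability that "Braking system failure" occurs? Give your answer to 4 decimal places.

0.9608

P(Parking branch unavailable) [OR] = 1 − (1−0.25) × (1−0.42) = 0.565000
P(Service line fails) [OR] = 1 − (1−0.20) × (1−0.565000) = 0.652000
P(ABS chain lost) [OR] = 1 − (1−0.20) × (1−0.41) × (1−0.05) × (1−0.26) = 0.668184
P(Rear circuit inoperative) [OR] = 1 − (1−0.668184) × (1−0.31) = 0.771047
P(Front circuit lost) [AND] = 0.05 × 0.44 × 0.20 × 0.41 = 0.001804
P(Booster path unavailable) [OR] = 1 − (1−0.001804) × (1−0.26) × (1−0.32) = 0.497708
P(Braking system failure) [OR] = 1 − (1−0.652000) × (1−0.771047) × (1−0.497708) × (1−0.02) = 0.960780
Rounded to 4 decimal places: P(Braking system failure) ≈ 0.9608.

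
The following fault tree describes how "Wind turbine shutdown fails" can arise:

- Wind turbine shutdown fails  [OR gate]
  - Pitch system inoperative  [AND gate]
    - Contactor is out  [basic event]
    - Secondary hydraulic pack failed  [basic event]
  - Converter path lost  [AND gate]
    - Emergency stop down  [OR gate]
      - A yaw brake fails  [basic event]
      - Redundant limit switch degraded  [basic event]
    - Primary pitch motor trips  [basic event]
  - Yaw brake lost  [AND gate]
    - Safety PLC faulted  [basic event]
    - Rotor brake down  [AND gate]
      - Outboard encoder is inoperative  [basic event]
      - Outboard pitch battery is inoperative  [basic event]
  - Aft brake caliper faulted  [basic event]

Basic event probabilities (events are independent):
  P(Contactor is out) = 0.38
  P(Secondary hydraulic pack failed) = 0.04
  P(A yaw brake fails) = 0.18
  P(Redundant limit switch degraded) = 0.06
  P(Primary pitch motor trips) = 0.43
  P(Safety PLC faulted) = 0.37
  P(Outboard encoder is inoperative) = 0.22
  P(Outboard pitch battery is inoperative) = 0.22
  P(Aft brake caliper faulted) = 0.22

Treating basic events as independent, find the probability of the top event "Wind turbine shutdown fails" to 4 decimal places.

P(Pitch system inoperative) [AND] = 0.38 × 0.04 = 0.015200
P(Emergency stop down) [OR] = 1 − (1−0.18) × (1−0.06) = 0.229200
P(Converter path lost) [AND] = 0.229200 × 0.43 = 0.098556
P(Rotor brake down) [AND] = 0.22 × 0.22 = 0.048400
P(Yaw brake lost) [AND] = 0.37 × 0.048400 = 0.017908
P(Wind turbine shutdown fails) [OR] = 1 − (1−0.015200) × (1−0.098556) × (1−0.017908) × (1−0.22) = 0.319961
Rounded to 4 decimal places: P(Wind turbine shutdown fails) ≈ 0.3200.

0.3200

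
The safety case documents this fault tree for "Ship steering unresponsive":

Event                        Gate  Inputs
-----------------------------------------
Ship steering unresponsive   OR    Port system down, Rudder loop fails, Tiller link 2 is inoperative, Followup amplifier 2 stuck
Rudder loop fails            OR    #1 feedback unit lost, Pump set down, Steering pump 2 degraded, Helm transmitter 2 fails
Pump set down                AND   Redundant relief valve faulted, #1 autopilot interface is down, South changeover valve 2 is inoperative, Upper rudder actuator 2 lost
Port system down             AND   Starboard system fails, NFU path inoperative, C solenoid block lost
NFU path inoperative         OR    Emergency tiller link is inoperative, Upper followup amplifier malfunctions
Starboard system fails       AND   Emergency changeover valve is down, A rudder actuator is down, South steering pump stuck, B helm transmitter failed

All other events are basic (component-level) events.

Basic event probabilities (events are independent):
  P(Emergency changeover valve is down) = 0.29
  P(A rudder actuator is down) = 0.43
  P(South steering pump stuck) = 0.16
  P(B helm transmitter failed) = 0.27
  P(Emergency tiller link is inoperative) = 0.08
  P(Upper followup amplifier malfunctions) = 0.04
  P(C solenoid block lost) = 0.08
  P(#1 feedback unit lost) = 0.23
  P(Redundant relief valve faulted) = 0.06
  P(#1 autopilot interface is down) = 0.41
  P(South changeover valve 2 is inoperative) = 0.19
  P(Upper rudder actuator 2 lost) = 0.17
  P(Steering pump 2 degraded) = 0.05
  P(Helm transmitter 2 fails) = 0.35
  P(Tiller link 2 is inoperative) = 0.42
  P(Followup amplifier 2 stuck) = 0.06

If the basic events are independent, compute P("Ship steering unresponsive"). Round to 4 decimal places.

0.7410

P(Starboard system fails) [AND] = 0.29 × 0.43 × 0.16 × 0.27 = 0.005387
P(NFU path inoperative) [OR] = 1 − (1−0.08) × (1−0.04) = 0.116800
P(Port system down) [AND] = 0.005387 × 0.116800 × 0.08 = 0.000050
P(Pump set down) [AND] = 0.06 × 0.41 × 0.19 × 0.17 = 0.000795
P(Rudder loop fails) [OR] = 1 − (1−0.23) × (1−0.000795) × (1−0.05) × (1−0.35) = 0.524903
P(Ship steering unresponsive) [OR] = 1 − (1−0.000050) × (1−0.524903) × (1−0.42) × (1−0.06) = 0.740990
Rounded to 4 decimal places: P(Ship steering unresponsive) ≈ 0.7410.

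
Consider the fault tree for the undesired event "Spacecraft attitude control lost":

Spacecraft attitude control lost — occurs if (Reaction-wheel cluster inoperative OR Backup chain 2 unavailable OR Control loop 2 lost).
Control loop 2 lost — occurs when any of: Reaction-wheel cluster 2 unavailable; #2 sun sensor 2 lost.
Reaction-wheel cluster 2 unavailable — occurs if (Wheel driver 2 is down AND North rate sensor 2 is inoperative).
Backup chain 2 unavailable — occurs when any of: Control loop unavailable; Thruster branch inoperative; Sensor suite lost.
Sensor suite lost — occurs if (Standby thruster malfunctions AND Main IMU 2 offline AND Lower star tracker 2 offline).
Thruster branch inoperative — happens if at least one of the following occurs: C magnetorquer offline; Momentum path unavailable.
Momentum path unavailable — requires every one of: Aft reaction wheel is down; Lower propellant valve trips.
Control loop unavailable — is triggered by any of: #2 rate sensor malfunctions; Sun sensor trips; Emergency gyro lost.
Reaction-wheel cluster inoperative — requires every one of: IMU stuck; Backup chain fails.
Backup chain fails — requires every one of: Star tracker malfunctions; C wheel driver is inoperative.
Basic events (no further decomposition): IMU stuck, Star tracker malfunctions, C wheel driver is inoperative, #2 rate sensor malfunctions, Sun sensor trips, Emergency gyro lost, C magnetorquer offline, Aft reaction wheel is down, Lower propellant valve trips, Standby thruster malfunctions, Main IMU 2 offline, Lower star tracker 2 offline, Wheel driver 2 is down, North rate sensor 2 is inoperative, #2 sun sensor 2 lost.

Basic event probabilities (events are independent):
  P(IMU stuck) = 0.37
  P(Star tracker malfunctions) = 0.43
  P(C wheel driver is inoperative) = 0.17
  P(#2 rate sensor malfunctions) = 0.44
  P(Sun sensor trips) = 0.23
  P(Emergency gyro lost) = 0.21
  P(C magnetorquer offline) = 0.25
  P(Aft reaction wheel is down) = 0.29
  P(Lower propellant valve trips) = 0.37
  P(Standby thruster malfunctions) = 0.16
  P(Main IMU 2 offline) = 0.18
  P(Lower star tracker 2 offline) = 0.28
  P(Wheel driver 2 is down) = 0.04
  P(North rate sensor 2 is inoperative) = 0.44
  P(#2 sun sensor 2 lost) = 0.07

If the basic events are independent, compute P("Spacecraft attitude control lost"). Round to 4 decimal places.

P(Backup chain fails) [AND] = 0.43 × 0.17 = 0.073100
P(Reaction-wheel cluster inoperative) [AND] = 0.37 × 0.073100 = 0.027047
P(Control loop unavailable) [OR] = 1 − (1−0.44) × (1−0.23) × (1−0.21) = 0.659352
P(Momentum path unavailable) [AND] = 0.29 × 0.37 = 0.107300
P(Thruster branch inoperative) [OR] = 1 − (1−0.25) × (1−0.107300) = 0.330475
P(Sensor suite lost) [AND] = 0.16 × 0.18 × 0.28 = 0.008064
P(Backup chain 2 unavailable) [OR] = 1 − (1−0.659352) × (1−0.330475) × (1−0.008064) = 0.773767
P(Reaction-wheel cluster 2 unavailable) [AND] = 0.04 × 0.44 = 0.017600
P(Control loop 2 lost) [OR] = 1 − (1−0.017600) × (1−0.07) = 0.086368
P(Spacecraft attitude control lost) [OR] = 1 − (1−0.027047) × (1−0.773767) × (1−0.086368) = 0.798897
Rounded to 4 decimal places: P(Spacecraft attitude control lost) ≈ 0.7989.

0.7989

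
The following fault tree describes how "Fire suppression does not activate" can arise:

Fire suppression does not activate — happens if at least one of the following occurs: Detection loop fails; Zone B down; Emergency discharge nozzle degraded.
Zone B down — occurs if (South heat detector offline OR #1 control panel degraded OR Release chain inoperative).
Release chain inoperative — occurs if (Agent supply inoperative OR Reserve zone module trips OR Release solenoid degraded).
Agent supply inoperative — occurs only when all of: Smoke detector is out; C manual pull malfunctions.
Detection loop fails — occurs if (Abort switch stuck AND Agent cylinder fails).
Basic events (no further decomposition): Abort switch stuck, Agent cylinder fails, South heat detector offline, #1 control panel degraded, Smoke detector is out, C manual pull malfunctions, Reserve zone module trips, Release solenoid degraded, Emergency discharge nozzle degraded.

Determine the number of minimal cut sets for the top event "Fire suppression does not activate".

Detection loop fails [AND]: one cut set from each child combined → 1 × 1 = 1 cut set(s).
Agent supply inoperative [AND]: one cut set from each child combined → 1 × 1 = 1 cut set(s).
Release chain inoperative [OR]: union of children's cut sets → 3 cut set(s).
Zone B down [OR]: union of children's cut sets → 5 cut set(s).
Fire suppression does not activate [OR]: union of children's cut sets → 7 cut set(s).
Minimal cut sets: {Abort switch stuck, Agent cylinder fails}; {South heat detector offline}; {#1 control panel degraded}; {C manual pull malfunctions, Smoke detector is out}; {Reserve zone module trips}; {Release solenoid degraded}; {Emergency discharge nozzle degraded}.

7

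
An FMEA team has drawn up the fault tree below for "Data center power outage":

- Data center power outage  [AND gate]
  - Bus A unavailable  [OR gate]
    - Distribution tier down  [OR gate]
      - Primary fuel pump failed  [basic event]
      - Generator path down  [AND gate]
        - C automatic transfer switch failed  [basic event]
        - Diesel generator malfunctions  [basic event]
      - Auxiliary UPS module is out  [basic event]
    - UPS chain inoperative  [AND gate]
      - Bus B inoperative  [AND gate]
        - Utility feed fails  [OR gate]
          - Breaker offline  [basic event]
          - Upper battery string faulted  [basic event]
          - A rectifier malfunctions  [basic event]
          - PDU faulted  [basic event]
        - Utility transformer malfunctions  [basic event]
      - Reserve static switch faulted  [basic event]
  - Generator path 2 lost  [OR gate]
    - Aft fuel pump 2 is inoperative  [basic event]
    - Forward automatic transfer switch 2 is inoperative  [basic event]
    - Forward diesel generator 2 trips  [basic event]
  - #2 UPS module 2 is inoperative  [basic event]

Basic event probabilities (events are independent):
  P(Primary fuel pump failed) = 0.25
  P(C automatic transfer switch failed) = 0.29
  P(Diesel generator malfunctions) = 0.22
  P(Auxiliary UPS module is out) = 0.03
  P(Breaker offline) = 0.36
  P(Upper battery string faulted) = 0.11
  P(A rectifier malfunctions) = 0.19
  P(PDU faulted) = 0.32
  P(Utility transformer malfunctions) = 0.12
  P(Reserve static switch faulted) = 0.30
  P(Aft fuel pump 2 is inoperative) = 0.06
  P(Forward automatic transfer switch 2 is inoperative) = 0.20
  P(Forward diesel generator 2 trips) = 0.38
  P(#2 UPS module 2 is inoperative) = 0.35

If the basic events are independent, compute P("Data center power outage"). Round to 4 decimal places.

0.0627

P(Generator path down) [AND] = 0.29 × 0.22 = 0.063800
P(Distribution tier down) [OR] = 1 − (1−0.25) × (1−0.063800) × (1−0.03) = 0.318915
P(Utility feed fails) [OR] = 1 − (1−0.36) × (1−0.11) × (1−0.19) × (1−0.32) = 0.686264
P(Bus B inoperative) [AND] = 0.686264 × 0.12 = 0.082352
P(UPS chain inoperative) [AND] = 0.082352 × 0.30 = 0.024706
P(Bus A unavailable) [OR] = 1 − (1−0.318915) × (1−0.024706) = 0.335742
P(Generator path 2 lost) [OR] = 1 − (1−0.06) × (1−0.20) × (1−0.38) = 0.533760
P(Data center power outage) [AND] = 0.335742 × 0.533760 × 0.35 = 0.062722
Rounded to 4 decimal places: P(Data center power outage) ≈ 0.0627.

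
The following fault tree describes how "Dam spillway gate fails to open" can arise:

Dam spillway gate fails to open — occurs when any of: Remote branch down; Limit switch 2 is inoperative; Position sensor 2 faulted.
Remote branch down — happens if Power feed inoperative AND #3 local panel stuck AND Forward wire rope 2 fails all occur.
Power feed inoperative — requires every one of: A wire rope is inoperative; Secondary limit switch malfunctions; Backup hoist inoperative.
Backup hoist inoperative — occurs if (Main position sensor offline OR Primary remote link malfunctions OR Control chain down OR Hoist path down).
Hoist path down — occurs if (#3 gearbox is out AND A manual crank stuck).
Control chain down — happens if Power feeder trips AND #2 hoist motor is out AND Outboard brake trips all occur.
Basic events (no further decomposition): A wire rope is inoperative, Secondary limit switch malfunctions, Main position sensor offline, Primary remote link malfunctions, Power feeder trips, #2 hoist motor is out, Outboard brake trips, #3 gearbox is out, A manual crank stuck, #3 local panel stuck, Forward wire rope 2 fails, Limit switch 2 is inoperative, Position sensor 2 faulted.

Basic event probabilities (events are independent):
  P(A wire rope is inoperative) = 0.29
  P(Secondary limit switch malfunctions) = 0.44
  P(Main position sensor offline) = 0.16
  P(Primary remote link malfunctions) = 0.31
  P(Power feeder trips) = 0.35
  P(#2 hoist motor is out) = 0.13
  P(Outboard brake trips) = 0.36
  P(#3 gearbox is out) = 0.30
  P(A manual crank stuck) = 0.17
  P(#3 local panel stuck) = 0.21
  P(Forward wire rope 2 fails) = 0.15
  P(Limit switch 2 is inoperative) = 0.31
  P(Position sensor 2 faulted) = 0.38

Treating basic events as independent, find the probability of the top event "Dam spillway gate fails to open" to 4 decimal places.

P(Control chain down) [AND] = 0.35 × 0.13 × 0.36 = 0.016380
P(Hoist path down) [AND] = 0.30 × 0.17 = 0.051000
P(Backup hoist inoperative) [OR] = 1 − (1−0.16) × (1−0.31) × (1−0.016380) × (1−0.051000) = 0.458969
P(Power feed inoperative) [AND] = 0.29 × 0.44 × 0.458969 = 0.058564
P(Remote branch down) [AND] = 0.058564 × 0.21 × 0.15 = 0.001845
P(Dam spillway gate fails to open) [OR] = 1 − (1−0.001845) × (1−0.31) × (1−0.38) = 0.572989
Rounded to 4 decimal places: P(Dam spillway gate fails to open) ≈ 0.5730.

0.5730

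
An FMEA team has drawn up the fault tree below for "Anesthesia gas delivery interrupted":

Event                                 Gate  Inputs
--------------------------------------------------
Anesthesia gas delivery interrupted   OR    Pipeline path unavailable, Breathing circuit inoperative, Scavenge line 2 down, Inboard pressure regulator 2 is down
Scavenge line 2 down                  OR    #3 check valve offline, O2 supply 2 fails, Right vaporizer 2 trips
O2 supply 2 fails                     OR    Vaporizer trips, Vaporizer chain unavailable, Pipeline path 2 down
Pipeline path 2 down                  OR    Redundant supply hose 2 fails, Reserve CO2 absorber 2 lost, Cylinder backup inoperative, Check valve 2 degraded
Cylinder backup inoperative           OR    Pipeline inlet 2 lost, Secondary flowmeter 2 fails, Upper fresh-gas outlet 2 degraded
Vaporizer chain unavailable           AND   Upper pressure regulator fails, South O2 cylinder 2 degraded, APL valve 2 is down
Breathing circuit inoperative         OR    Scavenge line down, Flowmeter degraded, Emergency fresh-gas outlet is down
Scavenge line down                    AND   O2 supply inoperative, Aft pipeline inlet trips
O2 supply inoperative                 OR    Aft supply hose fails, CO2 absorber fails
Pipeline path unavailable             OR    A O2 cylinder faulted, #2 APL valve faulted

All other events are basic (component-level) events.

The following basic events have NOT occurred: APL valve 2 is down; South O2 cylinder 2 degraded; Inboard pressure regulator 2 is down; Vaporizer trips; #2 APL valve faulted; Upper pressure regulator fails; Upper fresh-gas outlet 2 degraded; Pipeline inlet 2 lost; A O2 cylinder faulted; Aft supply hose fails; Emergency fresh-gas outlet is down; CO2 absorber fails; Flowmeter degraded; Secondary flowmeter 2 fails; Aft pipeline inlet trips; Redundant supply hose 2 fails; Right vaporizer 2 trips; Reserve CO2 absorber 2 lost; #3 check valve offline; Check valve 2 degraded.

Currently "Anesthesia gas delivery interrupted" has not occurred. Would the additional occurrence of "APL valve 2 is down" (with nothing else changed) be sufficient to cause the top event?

Counterfactual: set "APL valve 2 is down" to occurred.
Pipeline path unavailable [OR]: A O2 cylinder faulted=not, #2 APL valve faulted=not → no input occurs → does not occur.
O2 supply inoperative [OR]: Aft supply hose fails=not, CO2 absorber fails=not → no input occurs → does not occur.
Scavenge line down [AND]: O2 supply inoperative=not, Aft pipeline inlet trips=not → not all inputs occur → does not occur.
Breathing circuit inoperative [OR]: Scavenge line down=not, Flowmeter degraded=not, Emergency fresh-gas outlet is down=not → no input occurs → does not occur.
Vaporizer chain unavailable [AND]: Upper pressure regulator fails=not, South O2 cylinder 2 degraded=not, APL valve 2 is down=occurs → not all inputs occur → does not occur.
Cylinder backup inoperative [OR]: Pipeline inlet 2 lost=not, Secondary flowmeter 2 fails=not, Upper fresh-gas outlet 2 degraded=not → no input occurs → does not occur.
Pipeline path 2 down [OR]: Redundant supply hose 2 fails=not, Reserve CO2 absorber 2 lost=not, Cylinder backup inoperative=not, Check valve 2 degraded=not → no input occurs → does not occur.
O2 supply 2 fails [OR]: Vaporizer trips=not, Vaporizer chain unavailable=not, Pipeline path 2 down=not → no input occurs → does not occur.
Scavenge line 2 down [OR]: #3 check valve offline=not, O2 supply 2 fails=not, Right vaporizer 2 trips=not → no input occurs → does not occur.
Anesthesia gas delivery interrupted [OR]: Pipeline path unavailable=not, Breathing circuit inoperative=not, Scavenge line 2 down=not, Inboard pressure regulator 2 is down=not → no input occurs → does not occur.

No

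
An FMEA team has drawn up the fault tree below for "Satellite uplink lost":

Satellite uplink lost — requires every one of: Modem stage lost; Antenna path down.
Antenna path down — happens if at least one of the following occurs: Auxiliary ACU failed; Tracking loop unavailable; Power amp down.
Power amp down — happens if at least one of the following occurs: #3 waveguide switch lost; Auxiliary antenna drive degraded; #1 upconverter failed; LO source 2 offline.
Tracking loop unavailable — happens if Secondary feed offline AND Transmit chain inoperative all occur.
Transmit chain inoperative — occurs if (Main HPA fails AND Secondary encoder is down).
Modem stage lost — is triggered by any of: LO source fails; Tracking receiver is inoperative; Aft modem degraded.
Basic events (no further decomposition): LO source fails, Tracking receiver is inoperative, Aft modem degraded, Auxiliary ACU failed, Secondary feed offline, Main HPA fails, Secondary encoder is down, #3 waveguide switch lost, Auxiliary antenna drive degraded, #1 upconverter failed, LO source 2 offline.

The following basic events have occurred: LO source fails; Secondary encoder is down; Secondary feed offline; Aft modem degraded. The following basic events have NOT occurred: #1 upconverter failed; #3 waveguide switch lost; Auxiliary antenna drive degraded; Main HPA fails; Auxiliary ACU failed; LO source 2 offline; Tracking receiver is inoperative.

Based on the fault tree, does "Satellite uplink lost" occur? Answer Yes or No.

No

Modem stage lost [OR]: LO source fails=occurs, Tracking receiver is inoperative=not, Aft modem degraded=occurs → at least one input occurs → occurs.
Transmit chain inoperative [AND]: Main HPA fails=not, Secondary encoder is down=occurs → not all inputs occur → does not occur.
Tracking loop unavailable [AND]: Secondary feed offline=occurs, Transmit chain inoperative=not → not all inputs occur → does not occur.
Power amp down [OR]: #3 waveguide switch lost=not, Auxiliary antenna drive degraded=not, #1 upconverter failed=not, LO source 2 offline=not → no input occurs → does not occur.
Antenna path down [OR]: Auxiliary ACU failed=not, Tracking loop unavailable=not, Power amp down=not → no input occurs → does not occur.
Satellite uplink lost [AND]: Modem stage lost=occurs, Antenna path down=not → not all inputs occur → does not occur.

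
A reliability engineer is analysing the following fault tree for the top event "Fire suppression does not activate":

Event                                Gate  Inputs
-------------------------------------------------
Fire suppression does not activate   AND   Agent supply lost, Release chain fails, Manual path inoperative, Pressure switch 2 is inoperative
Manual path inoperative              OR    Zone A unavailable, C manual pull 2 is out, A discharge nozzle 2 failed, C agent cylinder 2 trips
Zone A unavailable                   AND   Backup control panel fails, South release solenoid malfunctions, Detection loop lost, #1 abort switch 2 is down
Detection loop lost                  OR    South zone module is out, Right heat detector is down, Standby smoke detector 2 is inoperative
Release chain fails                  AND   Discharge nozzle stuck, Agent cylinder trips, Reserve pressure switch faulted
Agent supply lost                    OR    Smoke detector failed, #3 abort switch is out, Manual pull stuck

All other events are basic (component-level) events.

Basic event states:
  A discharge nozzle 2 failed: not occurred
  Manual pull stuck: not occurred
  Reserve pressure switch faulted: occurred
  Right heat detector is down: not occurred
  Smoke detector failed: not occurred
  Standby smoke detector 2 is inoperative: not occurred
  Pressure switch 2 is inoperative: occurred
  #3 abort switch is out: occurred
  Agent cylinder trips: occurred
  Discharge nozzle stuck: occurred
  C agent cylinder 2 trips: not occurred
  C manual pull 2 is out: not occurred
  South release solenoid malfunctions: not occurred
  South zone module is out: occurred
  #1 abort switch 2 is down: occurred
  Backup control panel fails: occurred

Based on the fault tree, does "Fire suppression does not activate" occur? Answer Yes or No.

Agent supply lost [OR]: Smoke detector failed=not, #3 abort switch is out=occurs, Manual pull stuck=not → at least one input occurs → occurs.
Release chain fails [AND]: Discharge nozzle stuck=occurs, Agent cylinder trips=occurs, Reserve pressure switch faulted=occurs → all inputs occur → occurs.
Detection loop lost [OR]: South zone module is out=occurs, Right heat detector is down=not, Standby smoke detector 2 is inoperative=not → at least one input occurs → occurs.
Zone A unavailable [AND]: Backup control panel fails=occurs, South release solenoid malfunctions=not, Detection loop lost=occurs, #1 abort switch 2 is down=occurs → not all inputs occur → does not occur.
Manual path inoperative [OR]: Zone A unavailable=not, C manual pull 2 is out=not, A discharge nozzle 2 failed=not, C agent cylinder 2 trips=not → no input occurs → does not occur.
Fire suppression does not activate [AND]: Agent supply lost=occurs, Release chain fails=occurs, Manual path inoperative=not, Pressure switch 2 is inoperative=occurs → not all inputs occur → does not occur.

No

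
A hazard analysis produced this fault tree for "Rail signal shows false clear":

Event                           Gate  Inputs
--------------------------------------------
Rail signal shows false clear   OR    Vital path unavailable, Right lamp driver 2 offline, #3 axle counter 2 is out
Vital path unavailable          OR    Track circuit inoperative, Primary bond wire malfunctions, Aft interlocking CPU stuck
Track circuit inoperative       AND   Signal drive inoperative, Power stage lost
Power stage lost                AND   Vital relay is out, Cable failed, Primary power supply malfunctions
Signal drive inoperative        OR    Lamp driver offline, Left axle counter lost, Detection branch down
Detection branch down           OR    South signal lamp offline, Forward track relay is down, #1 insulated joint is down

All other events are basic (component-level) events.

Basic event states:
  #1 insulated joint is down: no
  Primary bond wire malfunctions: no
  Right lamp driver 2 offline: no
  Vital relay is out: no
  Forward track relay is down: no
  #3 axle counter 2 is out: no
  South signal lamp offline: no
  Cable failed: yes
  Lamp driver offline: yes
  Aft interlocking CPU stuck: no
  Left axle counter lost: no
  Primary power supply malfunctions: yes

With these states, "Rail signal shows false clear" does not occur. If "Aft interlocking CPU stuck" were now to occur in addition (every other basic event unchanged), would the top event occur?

Counterfactual: set "Aft interlocking CPU stuck" to occurred.
Detection branch down [OR]: South signal lamp offline=not, Forward track relay is down=not, #1 insulated joint is down=not → no input occurs → does not occur.
Signal drive inoperative [OR]: Lamp driver offline=occurs, Left axle counter lost=not, Detection branch down=not → at least one input occurs → occurs.
Power stage lost [AND]: Vital relay is out=not, Cable failed=occurs, Primary power supply malfunctions=occurs → not all inputs occur → does not occur.
Track circuit inoperative [AND]: Signal drive inoperative=occurs, Power stage lost=not → not all inputs occur → does not occur.
Vital path unavailable [OR]: Track circuit inoperative=not, Primary bond wire malfunctions=not, Aft interlocking CPU stuck=occurs → at least one input occurs → occurs.
Rail signal shows false clear [OR]: Vital path unavailable=occurs, Right lamp driver 2 offline=not, #3 axle counter 2 is out=not → at least one input occurs → occurs.

Yes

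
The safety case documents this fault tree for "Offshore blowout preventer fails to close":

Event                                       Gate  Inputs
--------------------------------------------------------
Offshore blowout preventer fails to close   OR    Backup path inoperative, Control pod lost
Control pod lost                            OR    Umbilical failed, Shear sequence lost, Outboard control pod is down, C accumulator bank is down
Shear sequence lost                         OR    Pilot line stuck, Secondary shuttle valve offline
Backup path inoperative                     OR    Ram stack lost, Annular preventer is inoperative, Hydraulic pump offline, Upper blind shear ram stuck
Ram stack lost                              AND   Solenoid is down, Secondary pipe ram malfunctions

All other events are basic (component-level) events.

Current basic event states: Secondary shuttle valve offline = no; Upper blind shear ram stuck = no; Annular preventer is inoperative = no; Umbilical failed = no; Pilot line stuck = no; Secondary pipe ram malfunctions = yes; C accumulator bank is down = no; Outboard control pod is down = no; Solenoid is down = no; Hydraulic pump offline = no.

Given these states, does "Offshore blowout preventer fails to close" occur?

No

Ram stack lost [AND]: Solenoid is down=not, Secondary pipe ram malfunctions=occurs → not all inputs occur → does not occur.
Backup path inoperative [OR]: Ram stack lost=not, Annular preventer is inoperative=not, Hydraulic pump offline=not, Upper blind shear ram stuck=not → no input occurs → does not occur.
Shear sequence lost [OR]: Pilot line stuck=not, Secondary shuttle valve offline=not → no input occurs → does not occur.
Control pod lost [OR]: Umbilical failed=not, Shear sequence lost=not, Outboard control pod is down=not, C accumulator bank is down=not → no input occurs → does not occur.
Offshore blowout preventer fails to close [OR]: Backup path inoperative=not, Control pod lost=not → no input occurs → does not occur.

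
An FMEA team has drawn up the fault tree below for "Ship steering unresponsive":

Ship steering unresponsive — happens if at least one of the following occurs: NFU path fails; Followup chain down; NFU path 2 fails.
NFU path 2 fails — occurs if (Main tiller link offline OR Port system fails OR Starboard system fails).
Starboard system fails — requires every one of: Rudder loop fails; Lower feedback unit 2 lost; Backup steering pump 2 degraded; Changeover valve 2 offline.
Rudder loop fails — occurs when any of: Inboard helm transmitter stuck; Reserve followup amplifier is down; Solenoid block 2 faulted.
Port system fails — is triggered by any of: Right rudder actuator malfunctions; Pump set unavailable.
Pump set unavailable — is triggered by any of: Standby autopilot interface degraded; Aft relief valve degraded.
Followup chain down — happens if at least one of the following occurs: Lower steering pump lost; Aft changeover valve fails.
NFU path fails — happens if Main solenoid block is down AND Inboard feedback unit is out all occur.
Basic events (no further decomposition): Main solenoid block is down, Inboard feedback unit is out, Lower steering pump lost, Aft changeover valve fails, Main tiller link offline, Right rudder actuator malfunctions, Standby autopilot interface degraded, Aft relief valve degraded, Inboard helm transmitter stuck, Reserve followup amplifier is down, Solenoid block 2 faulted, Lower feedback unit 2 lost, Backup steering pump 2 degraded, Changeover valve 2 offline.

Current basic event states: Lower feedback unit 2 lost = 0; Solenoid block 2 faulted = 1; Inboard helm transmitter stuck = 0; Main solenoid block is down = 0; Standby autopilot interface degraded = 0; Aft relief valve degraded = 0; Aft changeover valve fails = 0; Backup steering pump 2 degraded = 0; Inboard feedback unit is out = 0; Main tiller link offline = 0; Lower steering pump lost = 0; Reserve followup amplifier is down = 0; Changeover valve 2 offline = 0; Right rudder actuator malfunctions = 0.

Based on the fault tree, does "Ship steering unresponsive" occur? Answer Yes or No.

NFU path fails [AND]: Main solenoid block is down=not, Inboard feedback unit is out=not → not all inputs occur → does not occur.
Followup chain down [OR]: Lower steering pump lost=not, Aft changeover valve fails=not → no input occurs → does not occur.
Pump set unavailable [OR]: Standby autopilot interface degraded=not, Aft relief valve degraded=not → no input occurs → does not occur.
Port system fails [OR]: Right rudder actuator malfunctions=not, Pump set unavailable=not → no input occurs → does not occur.
Rudder loop fails [OR]: Inboard helm transmitter stuck=not, Reserve followup amplifier is down=not, Solenoid block 2 faulted=occurs → at least one input occurs → occurs.
Starboard system fails [AND]: Rudder loop fails=occurs, Lower feedback unit 2 lost=not, Backup steering pump 2 degraded=not, Changeover valve 2 offline=not → not all inputs occur → does not occur.
NFU path 2 fails [OR]: Main tiller link offline=not, Port system fails=not, Starboard system fails=not → no input occurs → does not occur.
Ship steering unresponsive [OR]: NFU path fails=not, Followup chain down=not, NFU path 2 fails=not → no input occurs → does not occur.

No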